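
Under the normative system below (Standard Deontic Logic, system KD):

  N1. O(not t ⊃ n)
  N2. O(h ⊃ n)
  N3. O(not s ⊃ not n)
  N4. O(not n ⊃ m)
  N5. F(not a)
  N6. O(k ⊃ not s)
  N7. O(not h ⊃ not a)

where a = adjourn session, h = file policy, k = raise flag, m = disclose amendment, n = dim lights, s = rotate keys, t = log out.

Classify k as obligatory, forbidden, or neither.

Premise 5 is F(not a), i.e. O(a).
Premise 7, O(not h ⊃ not a), contraposes to O(a ⊃ h); with O(a) we get O(h).
Applying K to premise 2 (O(h ⊃ n)) and O(h) yields O(n).
Premise 3 is O(not s ⊃ not n); contrapositively O(n ⊃ s). Since O(n) holds, K gives O(s).
The contrapositive of premise 6 (O(k ⊃ not s)) is O(s ⊃ not k), and O(s) is already established, so O(not k).
Premises 1, 4 do not contribute to this derivation.
Thus O(not k), which is F(k): k is forbidden.

Forbidden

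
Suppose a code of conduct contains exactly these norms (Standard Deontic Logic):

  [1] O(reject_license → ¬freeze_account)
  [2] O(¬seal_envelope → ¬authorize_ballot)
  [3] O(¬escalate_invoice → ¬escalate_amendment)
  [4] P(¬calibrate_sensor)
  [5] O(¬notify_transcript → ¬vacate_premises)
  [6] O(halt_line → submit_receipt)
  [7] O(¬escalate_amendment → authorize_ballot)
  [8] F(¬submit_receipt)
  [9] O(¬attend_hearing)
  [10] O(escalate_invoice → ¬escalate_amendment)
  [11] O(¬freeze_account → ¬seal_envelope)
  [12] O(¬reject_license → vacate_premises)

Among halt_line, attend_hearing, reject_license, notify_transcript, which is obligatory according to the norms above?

Premises 10 and 3 are O(escalate_invoice → ¬escalate_amendment) and O(¬escalate_invoice → ¬escalate_amendment); every ideal world satisfies escalate_invoice or ¬escalate_invoice, so in either case ¬escalate_amendment holds — hence O(¬escalate_amendment).
Applying K to premise 7 (O(¬escalate_amendment → authorize_ballot)) and O(¬escalate_amendment) yields O(authorize_ballot).
The contrapositive of premise 2 (O(¬seal_envelope → ¬authorize_ballot)) is O(authorize_ballot → seal_envelope), and O(authorize_ballot) is already established, so O(seal_envelope).
Premise 11 is O(¬freeze_account → ¬seal_envelope); contrapositively O(seal_envelope → freeze_account). Since O(seal_envelope) holds, K gives O(freeze_account).
The contrapositive of premise 1 (O(reject_license → ¬freeze_account)) is O(freeze_account → ¬reject_license), and O(freeze_account) is already established, so O(¬reject_license).
Applying K to premise 12 (O(¬reject_license → vacate_premises)) and O(¬reject_license) yields O(vacate_premises).
Premise 5 is O(¬notify_transcript → ¬vacate_premises); contrapositively O(vacate_premises → notify_transcript). Since O(vacate_premises) holds, K gives O(notify_transcript).
So O(notify_transcript) holds — notify_transcript is obligatory. None of the other listed options is made obligatory by any chain of premises.

notify_transcript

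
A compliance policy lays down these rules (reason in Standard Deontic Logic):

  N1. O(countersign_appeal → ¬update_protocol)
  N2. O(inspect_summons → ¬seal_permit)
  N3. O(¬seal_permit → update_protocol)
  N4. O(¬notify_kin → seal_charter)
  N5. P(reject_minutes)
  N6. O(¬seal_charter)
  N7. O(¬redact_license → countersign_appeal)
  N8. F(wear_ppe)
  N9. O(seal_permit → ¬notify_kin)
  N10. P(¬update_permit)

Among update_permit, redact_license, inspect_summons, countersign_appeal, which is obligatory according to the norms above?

redact_license

Premise 6 gives O(¬seal_charter).
Premise 4 is O(¬notify_kin → seal_charter); contrapositively O(¬seal_charter → notify_kin). Since O(¬seal_charter) holds, K gives O(notify_kin).
Premise 9, O(seal_permit → ¬notify_kin), contraposes to O(notify_kin → ¬seal_permit); with O(notify_kin) we get O(¬seal_permit).
Premise 3 is O(¬seal_permit → update_protocol); since O(¬seal_permit), deontic closure gives O(update_protocol).
The contrapositive of premise 1 (O(countersign_appeal → ¬update_protocol)) is O(update_protocol → ¬countersign_appeal), and O(update_protocol) is already established, so O(¬countersign_appeal).
The contrapositive of premise 7 (O(¬redact_license → countersign_appeal)) is O(¬countersign_appeal → redact_license), and O(¬countersign_appeal) is already established, so O(redact_license).
So O(redact_license) holds — redact_license is obligatory. None of the other listed options is made obligatory by any chain of premises.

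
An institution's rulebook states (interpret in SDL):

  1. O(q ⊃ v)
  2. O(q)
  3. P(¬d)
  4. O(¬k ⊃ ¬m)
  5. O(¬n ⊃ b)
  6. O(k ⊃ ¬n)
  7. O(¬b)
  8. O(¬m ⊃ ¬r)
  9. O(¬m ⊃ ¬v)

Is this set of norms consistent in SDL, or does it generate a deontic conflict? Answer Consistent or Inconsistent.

Premise 2 states O(q) outright.
Applying K to premise 1 (O(q ⊃ v)) and O(q) yields O(v).
Premise 9, O(¬m ⊃ ¬v), contraposes to O(v ⊃ m); with O(v) we get O(m).
Premise 4 is O(¬k ⊃ ¬m); contrapositively O(m ⊃ k). Since O(m) holds, K gives O(k).
From O(k) and premise 6, O(k ⊃ ¬n), we obtain O(¬n).
From O(¬n) and premise 5, O(¬n ⊃ b), we obtain O(b).
But premise 7 directly asserts O(¬b).
We now have both O(b) and O(¬b) — b is simultaneously obligatory and forbidden, violating the D-axiom.

Inconsistent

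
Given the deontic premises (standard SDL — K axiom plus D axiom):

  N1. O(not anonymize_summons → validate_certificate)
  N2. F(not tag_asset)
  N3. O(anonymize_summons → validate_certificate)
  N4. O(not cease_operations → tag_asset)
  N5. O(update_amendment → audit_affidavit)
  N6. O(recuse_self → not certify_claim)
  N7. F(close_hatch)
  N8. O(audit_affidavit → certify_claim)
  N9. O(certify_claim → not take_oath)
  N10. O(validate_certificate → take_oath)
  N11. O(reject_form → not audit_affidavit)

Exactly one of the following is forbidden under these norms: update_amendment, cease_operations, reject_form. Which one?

By case analysis on not anonymize_summons: premise 1 gives O(not anonymize_summons → validate_certificate) and premise 3 gives O(anonymize_summons → validate_certificate), so O(validate_certificate) either way.
Applying K to premise 10 (O(validate_certificate → take_oath)) and O(validate_certificate) yields O(take_oath).
The contrapositive of premise 9 (O(certify_claim → not take_oath)) is O(take_oath → not certify_claim), and O(take_oath) is already established, so O(not certify_claim).
Premise 8, O(audit_affidavit → certify_claim), contraposes to O(not certify_claim → not audit_affidavit); with O(not certify_claim) we get O(not audit_affidavit).
Premise 5, O(update_amendment → audit_affidavit), contraposes to O(not audit_affidavit → not update_amendment); with O(not audit_affidavit) we get O(not update_amendment).
So O(not update_amendment) holds, i.e. update_amendment is forbidden. None of the other listed options is forbidden under the premises.

update_amendment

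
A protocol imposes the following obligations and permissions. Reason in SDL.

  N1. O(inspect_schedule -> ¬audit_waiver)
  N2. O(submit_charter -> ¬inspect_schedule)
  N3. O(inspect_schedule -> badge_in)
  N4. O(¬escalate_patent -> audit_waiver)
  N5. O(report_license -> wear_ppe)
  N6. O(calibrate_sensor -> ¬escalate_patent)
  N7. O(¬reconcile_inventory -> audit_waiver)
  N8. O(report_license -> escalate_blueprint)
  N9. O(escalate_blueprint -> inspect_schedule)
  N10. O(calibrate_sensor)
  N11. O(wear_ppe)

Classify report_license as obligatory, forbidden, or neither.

Forbidden

Premise 10 states O(calibrate_sensor) outright.
With premise 6, O(calibrate_sensor -> ¬escalate_patent), the K-axiom yields O(¬escalate_patent).
With premise 4, O(¬escalate_patent -> audit_waiver), the K-axiom yields O(audit_waiver).
The contrapositive of premise 1 (O(inspect_schedule -> ¬audit_waiver)) is O(audit_waiver -> ¬inspect_schedule), and O(audit_waiver) is already established, so O(¬inspect_schedule).
The contrapositive of premise 9 (O(escalate_blueprint -> inspect_schedule)) is O(¬inspect_schedule -> ¬escalate_blueprint), and O(¬inspect_schedule) is already established, so O(¬escalate_blueprint).
The contrapositive of premise 8 (O(report_license -> escalate_blueprint)) is O(¬escalate_blueprint -> ¬report_license), and O(¬escalate_blueprint) is already established, so O(¬report_license).
Premises 2, 3, 5, 7, 11 do not contribute to this derivation.
Thus O(¬report_license), which is F(report_license): report_license is forbidden.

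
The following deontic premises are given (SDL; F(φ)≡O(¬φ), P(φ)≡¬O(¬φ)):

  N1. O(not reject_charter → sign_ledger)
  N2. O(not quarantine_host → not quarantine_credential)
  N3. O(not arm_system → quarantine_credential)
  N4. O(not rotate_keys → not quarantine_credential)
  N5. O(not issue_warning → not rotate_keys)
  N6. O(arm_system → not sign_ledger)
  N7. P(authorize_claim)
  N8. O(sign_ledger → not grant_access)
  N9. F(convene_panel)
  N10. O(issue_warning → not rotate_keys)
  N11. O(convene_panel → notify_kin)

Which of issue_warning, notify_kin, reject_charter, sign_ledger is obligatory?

reject_charter

Premises 10 and 5 cover both cases: O(issue_warning → not rotate_keys) and O(not issue_warning → not rotate_keys). Since issue_warning ∨ not issue_warning is a tautology, O(not rotate_keys) follows.
Applying K to premise 4 (O(not rotate_keys → not quarantine_credential)) and O(not rotate_keys) yields O(not quarantine_credential).
The contrapositive of premise 3 (O(not arm_system → quarantine_credential)) is O(not quarantine_credential → arm_system), and O(not quarantine_credential) is already established, so O(arm_system).
Premise 6 is O(arm_system → not sign_ledger); since O(arm_system), deontic closure gives O(not sign_ledger).
Premise 1, O(not reject_charter → sign_ledger), contraposes to O(not sign_ledger → reject_charter); with O(not sign_ledger) we get O(reject_charter).
So O(reject_charter) holds — reject_charter is obligatory. None of the other listed options is made obligatory by any chain of premises.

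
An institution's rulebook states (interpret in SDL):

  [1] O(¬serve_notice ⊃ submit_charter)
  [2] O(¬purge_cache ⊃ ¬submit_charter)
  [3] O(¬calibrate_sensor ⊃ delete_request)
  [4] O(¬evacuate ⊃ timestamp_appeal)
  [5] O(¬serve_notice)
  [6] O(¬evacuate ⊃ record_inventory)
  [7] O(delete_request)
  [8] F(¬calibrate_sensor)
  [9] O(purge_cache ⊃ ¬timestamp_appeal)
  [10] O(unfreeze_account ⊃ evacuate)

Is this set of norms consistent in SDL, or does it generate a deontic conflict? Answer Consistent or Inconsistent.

Consistent

Premise 3 is O(¬calibrate_sensor ⊃ delete_request); even if O(delete_request) held, inferring O(¬calibrate_sensor) would be affirming the consequent — invalid.
So O(¬calibrate_sensor) is not derivable, and the apparent clash with O(calibrate_sensor) does not arise.
A world satisfying every obligation exists (e.g. calibrate_sensor=true, delete_request=true, evacuate=true, purge_cache=true, record_inventory=false, serve_notice=false, submit_charter=true, timestamp_appeal=false, unfreeze_account=false); no atom is both obligatory and forbidden, so the set is consistent.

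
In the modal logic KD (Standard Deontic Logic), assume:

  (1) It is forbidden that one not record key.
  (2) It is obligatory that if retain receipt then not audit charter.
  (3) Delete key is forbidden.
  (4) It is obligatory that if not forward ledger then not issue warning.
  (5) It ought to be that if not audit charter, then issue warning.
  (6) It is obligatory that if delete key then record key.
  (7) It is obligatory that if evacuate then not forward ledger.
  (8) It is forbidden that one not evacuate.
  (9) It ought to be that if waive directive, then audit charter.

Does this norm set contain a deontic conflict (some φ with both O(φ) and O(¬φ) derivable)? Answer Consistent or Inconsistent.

Premise 6 is O(delete_key → record_key); even if O(record_key) held, inferring O(delete_key) would be affirming the consequent — invalid.
So O(delete_key) is not derivable, and the apparent clash with O(¬delete_key) does not arise.
A world satisfying every obligation exists (e.g. audit_charter=true, delete_key=false, evacuate=true, forward_ledger=false, issue_warning=false, record_key=true, retain_receipt=false, waive_directive=false); no atom is both obligatory and forbidden, so the set is consistent.

Consistent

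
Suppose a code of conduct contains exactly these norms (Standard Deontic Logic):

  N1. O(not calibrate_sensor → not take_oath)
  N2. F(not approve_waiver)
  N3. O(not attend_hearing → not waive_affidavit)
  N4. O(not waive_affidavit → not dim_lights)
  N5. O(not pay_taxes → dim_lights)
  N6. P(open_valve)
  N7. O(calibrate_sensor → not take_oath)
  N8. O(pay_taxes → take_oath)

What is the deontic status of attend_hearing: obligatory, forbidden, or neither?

Premises 7 and 1 are O(calibrate_sensor → not take_oath) and O(not calibrate_sensor → not take_oath); every ideal world satisfies calibrate_sensor or not calibrate_sensor, so in either case not take_oath holds — hence O(not take_oath).
Premise 8, O(pay_taxes → take_oath), contraposes to O(not take_oath → not pay_taxes); with O(not take_oath) we get O(not pay_taxes).
With premise 5, O(not pay_taxes → dim_lights), the K-axiom yields O(dim_lights).
The contrapositive of premise 4 (O(not waive_affidavit → not dim_lights)) is O(dim_lights → waive_affidavit), and O(dim_lights) is already established, so O(waive_affidavit).
Premise 3 is O(not attend_hearing → not waive_affidavit); contrapositively O(waive_affidavit → attend_hearing). Since O(waive_affidavit) holds, K gives O(attend_hearing).
Premises 2, 6 do not contribute to this derivation.
Hence attend_hearing is obligatory.

Obligatory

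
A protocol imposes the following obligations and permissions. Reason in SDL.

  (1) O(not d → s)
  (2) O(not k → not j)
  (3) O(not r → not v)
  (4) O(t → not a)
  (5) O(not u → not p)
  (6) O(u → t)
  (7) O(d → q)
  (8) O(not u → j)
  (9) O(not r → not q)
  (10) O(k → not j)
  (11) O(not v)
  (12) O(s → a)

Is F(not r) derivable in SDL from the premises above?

Premises 10 and 2 cover both cases: O(k → not j) and O(not k → not j). Since k ∨ not k is a tautology, O(not j) follows.
Premise 8, O(not u → j), contraposes to O(not j → u); with O(not j) we get O(u).
Premise 6 is O(u → t); since O(u), deontic closure gives O(t).
Applying K to premise 4 (O(t → not a)) and O(t) yields O(not a).
Premise 12, O(s → a), contraposes to O(not a → not s); with O(not a) we get O(not s).
Premise 1, O(not d → s), contraposes to O(not s → d); with O(not s) we get O(d).
Applying K to premise 7 (O(d → q)) and O(d) yields O(q).
Premise 9, O(not r → not q), contraposes to O(q → r); with O(q) we get O(r).
Premises 3, 5, 11 do not contribute to this derivation.
So O(r) holds, i.e. F(not r). The claim follows.

Yes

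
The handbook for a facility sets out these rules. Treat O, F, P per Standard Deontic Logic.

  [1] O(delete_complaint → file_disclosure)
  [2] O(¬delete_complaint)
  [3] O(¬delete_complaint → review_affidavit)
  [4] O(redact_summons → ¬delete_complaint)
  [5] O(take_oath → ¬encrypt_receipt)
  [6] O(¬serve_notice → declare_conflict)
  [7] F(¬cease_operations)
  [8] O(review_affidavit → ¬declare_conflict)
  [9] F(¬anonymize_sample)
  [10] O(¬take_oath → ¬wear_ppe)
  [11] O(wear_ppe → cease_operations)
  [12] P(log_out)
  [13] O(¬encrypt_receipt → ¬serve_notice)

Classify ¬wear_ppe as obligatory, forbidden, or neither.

From premise 2 we have O(¬delete_complaint).
With premise 3, O(¬delete_complaint → review_affidavit), the K-axiom yields O(review_affidavit).
Applying K to premise 8 (O(review_affidavit → ¬declare_conflict)) and O(review_affidavit) yields O(¬declare_conflict).
Premise 6 is O(¬serve_notice → declare_conflict); contrapositively O(¬declare_conflict → serve_notice). Since O(¬declare_conflict) holds, K gives O(serve_notice).
Premise 13, O(¬encrypt_receipt → ¬serve_notice), contraposes to O(serve_notice → encrypt_receipt); with O(serve_notice) we get O(encrypt_receipt).
The contrapositive of premise 5 (O(take_oath → ¬encrypt_receipt)) is O(encrypt_receipt → ¬take_oath), and O(encrypt_receipt) is already established, so O(¬take_oath).
Premise 10 is O(¬take_oath → ¬wear_ppe); since O(¬take_oath), deontic closure gives O(¬wear_ppe).
Premises 1, 4, 7, 9, 11, 12 do not contribute to this derivation.
Hence ¬wear_ppe is obligatory.

Obligatory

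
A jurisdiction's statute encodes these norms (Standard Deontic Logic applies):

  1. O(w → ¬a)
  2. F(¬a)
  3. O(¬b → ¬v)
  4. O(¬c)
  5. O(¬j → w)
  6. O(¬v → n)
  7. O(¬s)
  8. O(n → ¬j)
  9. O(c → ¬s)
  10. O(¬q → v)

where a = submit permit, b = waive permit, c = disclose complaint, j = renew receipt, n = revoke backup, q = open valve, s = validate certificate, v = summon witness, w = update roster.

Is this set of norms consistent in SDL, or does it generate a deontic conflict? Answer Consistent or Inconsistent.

Premise 9 is O(c → ¬s); even if O(¬s) held, inferring O(c) would be affirming the consequent — invalid.
So O(c) is not derivable, and the apparent clash with O(¬c) does not arise.
A world satisfying every obligation exists (e.g. a=true, b=true, c=false, j=true, n=false, q=false, s=false, v=true, w=false); no atom is both obligatory and forbidden, so the set is consistent.

Consistent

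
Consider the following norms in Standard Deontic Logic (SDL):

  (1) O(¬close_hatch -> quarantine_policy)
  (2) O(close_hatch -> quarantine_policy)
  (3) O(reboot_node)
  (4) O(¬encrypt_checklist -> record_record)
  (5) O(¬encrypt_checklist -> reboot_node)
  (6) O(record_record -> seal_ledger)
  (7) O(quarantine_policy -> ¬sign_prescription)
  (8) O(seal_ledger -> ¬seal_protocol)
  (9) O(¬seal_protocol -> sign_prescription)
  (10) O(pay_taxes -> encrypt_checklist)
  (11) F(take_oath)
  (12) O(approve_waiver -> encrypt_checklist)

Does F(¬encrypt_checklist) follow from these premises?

Premises 2 and 1 cover both cases: O(close_hatch -> quarantine_policy) and O(¬close_hatch -> quarantine_policy). Since close_hatch ∨ ¬close_hatch is a tautology, O(quarantine_policy) follows.
Premise 7 is O(quarantine_policy -> ¬sign_prescription); since O(quarantine_policy), deontic closure gives O(¬sign_prescription).
Premise 9 is O(¬seal_protocol -> sign_prescription); contrapositively O(¬sign_prescription -> seal_protocol). Since O(¬sign_prescription) holds, K gives O(seal_protocol).
The contrapositive of premise 8 (O(seal_ledger -> ¬seal_protocol)) is O(seal_protocol -> ¬seal_ledger), and O(seal_protocol) is already established, so O(¬seal_ledger).
Premise 6 is O(record_record -> seal_ledger); contrapositively O(¬seal_ledger -> ¬record_record). Since O(¬seal_ledger) holds, K gives O(¬record_record).
Premise 4 is O(¬encrypt_checklist -> record_record); contrapositively O(¬record_record -> encrypt_checklist). Since O(¬record_record) holds, K gives O(encrypt_checklist).
Premises 3, 5, 10, 11, 12 do not contribute to this derivation.
So O(encrypt_checklist) holds, i.e. F(¬encrypt_checklist). The claim follows.

Yes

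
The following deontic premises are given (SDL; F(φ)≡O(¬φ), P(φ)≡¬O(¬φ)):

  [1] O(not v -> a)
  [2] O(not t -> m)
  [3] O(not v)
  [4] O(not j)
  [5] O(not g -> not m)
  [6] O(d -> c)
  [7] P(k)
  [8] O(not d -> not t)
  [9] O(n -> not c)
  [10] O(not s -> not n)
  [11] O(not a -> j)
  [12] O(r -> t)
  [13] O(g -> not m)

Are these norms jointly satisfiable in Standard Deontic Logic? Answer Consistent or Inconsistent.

Consistent

Premise 11 is O(not a -> j), but O(not a) is not derivable from the premises, so it does not yield O(j).
So O(j) is not derivable, and the apparent clash with O(not j) does not arise.
A world satisfying every obligation exists (e.g. a=true, c=true, d=true, g=false, j=false, k=false, m=false, n=false, r=false, s=false, t=true, v=false); no atom is both obligatory and forbidden, so the set is consistent.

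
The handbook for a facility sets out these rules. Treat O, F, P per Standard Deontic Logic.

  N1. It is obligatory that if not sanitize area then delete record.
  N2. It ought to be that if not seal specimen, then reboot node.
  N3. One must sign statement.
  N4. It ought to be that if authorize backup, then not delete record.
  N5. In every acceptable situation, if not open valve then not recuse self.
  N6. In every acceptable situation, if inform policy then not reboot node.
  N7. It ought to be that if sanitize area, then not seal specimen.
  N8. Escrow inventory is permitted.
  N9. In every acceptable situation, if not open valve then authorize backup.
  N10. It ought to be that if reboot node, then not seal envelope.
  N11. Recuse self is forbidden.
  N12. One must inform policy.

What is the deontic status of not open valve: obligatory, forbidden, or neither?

Forbidden

Premise 12 states O(inform_policy) outright.
With premise 6, O(inform_policy → ¬reboot_node), the K-axiom yields O(¬reboot_node).
Premise 2 is O(¬seal_specimen → reboot_node); contrapositively O(¬reboot_node → seal_specimen). Since O(¬reboot_node) holds, K gives O(seal_specimen).
The contrapositive of premise 7 (O(sanitize_area → ¬seal_specimen)) is O(seal_specimen → ¬sanitize_area), and O(seal_specimen) is already established, so O(¬sanitize_area).
With premise 1, O(¬sanitize_area → delete_record), the K-axiom yields O(delete_record).
Premise 4, O(authorize_backup → ¬delete_record), contraposes to O(delete_record → ¬authorize_backup); with O(delete_record) we get O(¬authorize_backup).
The contrapositive of premise 9 (O(¬open_valve → authorize_backup)) is O(¬authorize_backup → open_valve), and O(¬authorize_backup) is already established, so O(open_valve).
Premises 3, 5, 8, 10, 11 do not contribute to this derivation.
Thus O(open_valve), which is F(¬open_valve): ¬open_valve is forbidden.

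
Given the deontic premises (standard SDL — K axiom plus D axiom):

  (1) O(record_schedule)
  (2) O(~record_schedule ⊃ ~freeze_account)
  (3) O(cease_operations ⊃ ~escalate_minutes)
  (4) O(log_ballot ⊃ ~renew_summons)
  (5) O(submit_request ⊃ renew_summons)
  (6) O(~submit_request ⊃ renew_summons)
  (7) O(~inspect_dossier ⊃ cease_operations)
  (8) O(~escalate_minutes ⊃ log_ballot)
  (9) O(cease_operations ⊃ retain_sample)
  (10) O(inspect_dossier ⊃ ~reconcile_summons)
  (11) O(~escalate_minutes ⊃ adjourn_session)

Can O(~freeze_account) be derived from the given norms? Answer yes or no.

Premise 2 is O(~record_schedule ⊃ ~freeze_account), but O(~record_schedule) is not derivable from the premises, so it does not yield O(~freeze_account).
No other premise forces O(~freeze_account). An ideal world satisfying every premise can still have ~freeze_account false, so O(~freeze_account) is not derivable.

No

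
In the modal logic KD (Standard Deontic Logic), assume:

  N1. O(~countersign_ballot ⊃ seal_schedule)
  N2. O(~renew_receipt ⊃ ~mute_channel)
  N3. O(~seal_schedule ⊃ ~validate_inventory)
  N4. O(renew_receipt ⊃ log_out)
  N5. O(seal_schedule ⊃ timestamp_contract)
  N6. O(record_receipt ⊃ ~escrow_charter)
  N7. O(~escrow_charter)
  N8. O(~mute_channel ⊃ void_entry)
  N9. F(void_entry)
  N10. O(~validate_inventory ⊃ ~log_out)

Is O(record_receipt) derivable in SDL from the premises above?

No

Premise 6 is O(record_receipt ⊃ ~escrow_charter); even if O(~escrow_charter) held, inferring O(record_receipt) would be affirming the consequent — invalid.
No other premise forces O(record_receipt). An ideal world satisfying every premise can still have record_receipt false, so O(record_receipt) is not derivable.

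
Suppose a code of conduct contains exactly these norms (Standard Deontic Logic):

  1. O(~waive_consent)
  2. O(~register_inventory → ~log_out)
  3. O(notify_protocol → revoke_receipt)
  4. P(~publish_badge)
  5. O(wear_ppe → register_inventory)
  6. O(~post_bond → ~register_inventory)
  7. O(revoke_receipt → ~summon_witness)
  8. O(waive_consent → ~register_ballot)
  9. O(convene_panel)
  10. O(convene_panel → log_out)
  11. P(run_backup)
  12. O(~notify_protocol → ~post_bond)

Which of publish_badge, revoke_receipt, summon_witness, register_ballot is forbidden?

summon_witness

From premise 9 we have O(convene_panel).
With premise 10, O(convene_panel → log_out), the K-axiom yields O(log_out).
Premise 2, O(~register_inventory → ~log_out), contraposes to O(log_out → register_inventory); with O(log_out) we get O(register_inventory).
The contrapositive of premise 6 (O(~post_bond → ~register_inventory)) is O(register_inventory → post_bond), and O(register_inventory) is already established, so O(post_bond).
Premise 12, O(~notify_protocol → ~post_bond), contraposes to O(post_bond → notify_protocol); with O(post_bond) we get O(notify_protocol).
From O(notify_protocol) and premise 3, O(notify_protocol → revoke_receipt), we obtain O(revoke_receipt).
With premise 7, O(revoke_receipt → ~summon_witness), the K-axiom yields O(~summon_witness).
So O(~summon_witness) holds, i.e. summon_witness is forbidden. None of the other listed options is forbidden under the premises.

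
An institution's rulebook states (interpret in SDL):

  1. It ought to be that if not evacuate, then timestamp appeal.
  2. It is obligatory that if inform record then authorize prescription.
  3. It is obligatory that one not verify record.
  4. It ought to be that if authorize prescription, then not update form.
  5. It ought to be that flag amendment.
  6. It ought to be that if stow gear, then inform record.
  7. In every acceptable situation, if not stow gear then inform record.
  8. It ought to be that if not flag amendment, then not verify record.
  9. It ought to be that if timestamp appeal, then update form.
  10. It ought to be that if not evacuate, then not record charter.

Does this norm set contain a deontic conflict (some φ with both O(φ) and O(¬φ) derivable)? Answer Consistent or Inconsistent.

Premise 8 is O(¬flag_amendment → ¬verify_record); even if O(¬verify_record) held, inferring O(¬flag_amendment) would be affirming the consequent — invalid.
So O(¬flag_amendment) is not derivable, and the apparent clash with O(flag_amendment) does not arise.
A world satisfying every obligation exists (e.g. authorize_prescription=true, evacuate=true, flag_amendment=true, inform_record=true, record_charter=false, stow_gear=false, timestamp_appeal=false, update_form=false, verify_record=false); no atom is both obligatory and forbidden, so the set is consistent.

Consistent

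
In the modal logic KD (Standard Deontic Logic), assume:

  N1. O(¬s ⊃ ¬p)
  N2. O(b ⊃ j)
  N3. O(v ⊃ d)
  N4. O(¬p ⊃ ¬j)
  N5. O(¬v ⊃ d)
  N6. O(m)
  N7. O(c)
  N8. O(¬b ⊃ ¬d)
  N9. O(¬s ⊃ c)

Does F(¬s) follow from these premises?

Yes

By case analysis on ¬v: premise 5 gives O(¬v ⊃ d) and premise 3 gives O(v ⊃ d), so O(d) either way.
The contrapositive of premise 8 (O(¬b ⊃ ¬d)) is O(d ⊃ b), and O(d) is already established, so O(b).
With premise 2, O(b ⊃ j), the K-axiom yields O(j).
The contrapositive of premise 4 (O(¬p ⊃ ¬j)) is O(j ⊃ p), and O(j) is already established, so O(p).
The contrapositive of premise 1 (O(¬s ⊃ ¬p)) is O(p ⊃ s), and O(p) is already established, so O(s).
Premises 6, 7, 9 do not contribute to this derivation.
So O(s) holds, i.e. F(¬s). The claim follows.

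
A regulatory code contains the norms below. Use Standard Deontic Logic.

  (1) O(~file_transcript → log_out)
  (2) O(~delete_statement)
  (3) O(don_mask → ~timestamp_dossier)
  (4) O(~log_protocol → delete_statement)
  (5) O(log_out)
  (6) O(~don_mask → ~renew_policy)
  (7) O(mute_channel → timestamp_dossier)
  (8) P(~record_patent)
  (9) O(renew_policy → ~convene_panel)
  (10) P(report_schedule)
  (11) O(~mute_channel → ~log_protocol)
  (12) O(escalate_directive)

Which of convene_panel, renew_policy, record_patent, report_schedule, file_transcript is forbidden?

renew_policy

Premise 2 states O(~delete_statement) outright.
The contrapositive of premise 4 (O(~log_protocol → delete_statement)) is O(~delete_statement → log_protocol), and O(~delete_statement) is already established, so O(log_protocol).
The contrapositive of premise 11 (O(~mute_channel → ~log_protocol)) is O(log_protocol → mute_channel), and O(log_protocol) is already established, so O(mute_channel).
From O(mute_channel) and premise 7, O(mute_channel → timestamp_dossier), we obtain O(timestamp_dossier).
Premise 3 is O(don_mask → ~timestamp_dossier); contrapositively O(timestamp_dossier → ~don_mask). Since O(timestamp_dossier) holds, K gives O(~don_mask).
With premise 6, O(~don_mask → ~renew_policy), the K-axiom yields O(~renew_policy).
So O(~renew_policy) holds, i.e. renew_policy is forbidden. None of the other listed options is forbidden under the premises.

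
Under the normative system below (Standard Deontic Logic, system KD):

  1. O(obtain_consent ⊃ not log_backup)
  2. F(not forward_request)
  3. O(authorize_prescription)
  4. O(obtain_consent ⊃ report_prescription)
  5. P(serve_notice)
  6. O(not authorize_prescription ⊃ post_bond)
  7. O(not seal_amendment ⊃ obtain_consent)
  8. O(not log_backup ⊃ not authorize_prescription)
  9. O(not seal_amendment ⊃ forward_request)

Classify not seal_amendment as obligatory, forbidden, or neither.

From premise 3 we have O(authorize_prescription).
Premise 8 is O(not log_backup ⊃ not authorize_prescription); contrapositively O(authorize_prescription ⊃ log_backup). Since O(authorize_prescription) holds, K gives O(log_backup).
Premise 1, O(obtain_consent ⊃ not log_backup), contraposes to O(log_backup ⊃ not obtain_consent); with O(log_backup) we get O(not obtain_consent).
Premise 7, O(not seal_amendment ⊃ obtain_consent), contraposes to O(not obtain_consent ⊃ seal_amendment); with O(not obtain_consent) we get O(seal_amendment).
Premises 2, 4, 5, 6, 9 do not contribute to this derivation.
Thus O(seal_amendment), which is F(not seal_amendment): not seal_amendment is forbidden.

Forbidden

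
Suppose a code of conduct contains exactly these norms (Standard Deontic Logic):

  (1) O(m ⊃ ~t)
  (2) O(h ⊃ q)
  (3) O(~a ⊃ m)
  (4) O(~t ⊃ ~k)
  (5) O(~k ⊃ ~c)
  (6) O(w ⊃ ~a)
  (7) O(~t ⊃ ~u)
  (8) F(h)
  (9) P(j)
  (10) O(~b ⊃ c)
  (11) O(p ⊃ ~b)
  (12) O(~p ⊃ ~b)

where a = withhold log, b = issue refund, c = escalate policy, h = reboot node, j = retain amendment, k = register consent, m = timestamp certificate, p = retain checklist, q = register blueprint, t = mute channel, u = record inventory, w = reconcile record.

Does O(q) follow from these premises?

No

Premise 2 is O(h ⊃ q), but O(h) is not derivable from the premises, so it does not yield O(q).
No other premise forces O(q). An ideal world satisfying every premise can still have q false, so O(q) is not derivable.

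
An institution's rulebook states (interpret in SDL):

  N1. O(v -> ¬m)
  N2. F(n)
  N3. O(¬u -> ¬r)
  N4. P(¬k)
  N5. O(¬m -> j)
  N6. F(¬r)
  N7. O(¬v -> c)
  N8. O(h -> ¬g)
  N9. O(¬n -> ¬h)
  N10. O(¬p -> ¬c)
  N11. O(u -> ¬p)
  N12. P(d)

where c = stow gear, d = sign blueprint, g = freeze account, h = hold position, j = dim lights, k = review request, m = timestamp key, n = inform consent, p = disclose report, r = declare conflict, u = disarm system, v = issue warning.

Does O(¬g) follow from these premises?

Premise 8 is O(h -> ¬g), but O(h) is not derivable from the premises, so it does not yield O(¬g).
No other premise forces O(¬g). An ideal world satisfying every premise can still have ¬g false, so O(¬g) is not derivable.

No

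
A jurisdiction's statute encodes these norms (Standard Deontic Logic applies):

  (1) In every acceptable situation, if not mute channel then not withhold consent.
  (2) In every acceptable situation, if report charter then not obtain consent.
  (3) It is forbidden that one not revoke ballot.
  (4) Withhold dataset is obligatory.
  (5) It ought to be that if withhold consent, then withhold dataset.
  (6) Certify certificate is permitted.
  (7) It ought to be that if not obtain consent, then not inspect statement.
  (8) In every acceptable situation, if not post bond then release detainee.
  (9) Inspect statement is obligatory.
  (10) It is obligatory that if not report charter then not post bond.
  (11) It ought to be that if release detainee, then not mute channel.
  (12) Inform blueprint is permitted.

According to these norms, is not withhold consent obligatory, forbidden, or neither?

Obligatory

From premise 9 we have O(inspect_statement).
Premise 7, O(¬obtain_consent → ¬inspect_statement), contraposes to O(inspect_statement → obtain_consent); with O(inspect_statement) we get O(obtain_consent).
Premise 2, O(report_charter → ¬obtain_consent), contraposes to O(obtain_consent → ¬report_charter); with O(obtain_consent) we get O(¬report_charter).
With premise 10, O(¬report_charter → ¬post_bond), the K-axiom yields O(¬post_bond).
Premise 8 is O(¬post_bond → release_detainee); since O(¬post_bond), deontic closure gives O(release_detainee).
Premise 11 is O(release_detainee → ¬mute_channel); since O(release_detainee), deontic closure gives O(¬mute_channel).
With premise 1, O(¬mute_channel → ¬withhold_consent), the K-axiom yields O(¬withhold_consent).
Premises 3, 4, 5, 6, 12 do not contribute to this derivation.
Hence ¬withhold_consent is obligatory.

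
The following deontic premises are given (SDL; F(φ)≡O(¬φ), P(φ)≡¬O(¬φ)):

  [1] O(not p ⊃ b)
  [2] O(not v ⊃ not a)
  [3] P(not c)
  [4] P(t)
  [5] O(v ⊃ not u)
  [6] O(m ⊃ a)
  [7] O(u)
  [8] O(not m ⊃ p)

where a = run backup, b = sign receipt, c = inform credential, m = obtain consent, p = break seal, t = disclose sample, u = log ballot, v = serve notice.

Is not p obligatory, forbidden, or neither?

Forbidden

From premise 7 we have O(u).
The contrapositive of premise 5 (O(v ⊃ not u)) is O(u ⊃ not v), and O(u) is already established, so O(not v).
With premise 2, O(not v ⊃ not a), the K-axiom yields O(not a).
Premise 6 is O(m ⊃ a); contrapositively O(not a ⊃ not m). Since O(not a) holds, K gives O(not m).
Applying K to premise 8 (O(not m ⊃ p)) and O(not m) yields O(p).
Premises 1, 3, 4 do not contribute to this derivation.
Thus O(p), which is F(not p): not p is forbidden.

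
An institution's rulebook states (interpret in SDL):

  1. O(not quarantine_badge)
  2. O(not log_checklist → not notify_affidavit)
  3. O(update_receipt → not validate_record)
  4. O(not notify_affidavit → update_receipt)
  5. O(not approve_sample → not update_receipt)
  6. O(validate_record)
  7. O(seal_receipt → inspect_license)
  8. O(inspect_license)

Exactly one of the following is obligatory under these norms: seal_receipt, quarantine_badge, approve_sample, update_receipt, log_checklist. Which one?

Premise 6 states O(validate_record) outright.
Premise 3 is O(update_receipt → not validate_record); contrapositively O(validate_record → not update_receipt). Since O(validate_record) holds, K gives O(not update_receipt).
The contrapositive of premise 4 (O(not notify_affidavit → update_receipt)) is O(not update_receipt → notify_affidavit), and O(not update_receipt) is already established, so O(notify_affidavit).
Premise 2, O(not log_checklist → not notify_affidavit), contraposes to O(notify_affidavit → log_checklist); with O(notify_affidavit) we get O(log_checklist).
So O(log_checklist) holds — log_checklist is obligatory. None of the other listed options is made obligatory by any chain of premises.

log_checklist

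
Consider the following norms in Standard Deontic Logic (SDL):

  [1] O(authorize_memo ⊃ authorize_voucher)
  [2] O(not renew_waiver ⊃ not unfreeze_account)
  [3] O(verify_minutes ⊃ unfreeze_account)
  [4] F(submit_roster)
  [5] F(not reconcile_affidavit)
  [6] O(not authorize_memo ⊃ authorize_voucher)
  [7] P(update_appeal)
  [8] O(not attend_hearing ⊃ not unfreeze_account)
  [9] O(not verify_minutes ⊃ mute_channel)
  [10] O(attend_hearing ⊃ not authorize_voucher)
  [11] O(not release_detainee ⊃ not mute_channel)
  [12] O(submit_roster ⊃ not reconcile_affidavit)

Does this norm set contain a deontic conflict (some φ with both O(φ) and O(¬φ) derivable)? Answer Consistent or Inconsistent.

Consistent

Premise 12 is O(submit_roster ⊃ not reconcile_affidavit), but O(submit_roster) is not derivable from the premises, so it does not yield O(not reconcile_affidavit).
So O(not reconcile_affidavit) is not derivable, and the apparent clash with O(reconcile_affidavit) does not arise.
A world satisfying every obligation exists (e.g. attend_hearing=false, authorize_memo=false, authorize_voucher=true, mute_channel=true, reconcile_affidavit=true, release_detainee=true, renew_waiver=false, submit_roster=false, unfreeze_account=false, update_appeal=false, verify_minutes=false); no atom is both obligatory and forbidden, so the set is consistent.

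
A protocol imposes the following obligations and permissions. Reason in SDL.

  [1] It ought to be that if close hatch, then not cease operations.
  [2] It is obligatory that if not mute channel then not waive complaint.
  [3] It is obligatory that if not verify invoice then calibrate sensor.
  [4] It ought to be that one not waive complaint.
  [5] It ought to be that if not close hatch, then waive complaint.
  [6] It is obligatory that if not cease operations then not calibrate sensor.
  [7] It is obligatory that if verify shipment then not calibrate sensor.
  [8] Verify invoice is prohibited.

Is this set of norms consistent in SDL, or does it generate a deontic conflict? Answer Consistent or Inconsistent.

Premise 4 states O(¬waive_complaint) outright.
Premise 5, O(¬close_hatch → waive_complaint), contraposes to O(¬waive_complaint → close_hatch); with O(¬waive_complaint) we get O(close_hatch).
Premise 1 is O(close_hatch → ¬cease_operations); since O(close_hatch), deontic closure gives O(¬cease_operations).
Applying K to premise 6 (O(¬cease_operations → ¬calibrate_sensor)) and O(¬cease_operations) yields O(¬calibrate_sensor).
Premise 3 is O(¬verify_invoice → calibrate_sensor); contrapositively O(¬calibrate_sensor → verify_invoice). Since O(¬calibrate_sensor) holds, K gives O(verify_invoice).
But premise 8, F(verify_invoice), means O(¬verify_invoice).
We now have both O(verify_invoice) and O(¬verify_invoice) — verify_invoice is simultaneously obligatory and forbidden, violating the D-axiom.

Inconsistent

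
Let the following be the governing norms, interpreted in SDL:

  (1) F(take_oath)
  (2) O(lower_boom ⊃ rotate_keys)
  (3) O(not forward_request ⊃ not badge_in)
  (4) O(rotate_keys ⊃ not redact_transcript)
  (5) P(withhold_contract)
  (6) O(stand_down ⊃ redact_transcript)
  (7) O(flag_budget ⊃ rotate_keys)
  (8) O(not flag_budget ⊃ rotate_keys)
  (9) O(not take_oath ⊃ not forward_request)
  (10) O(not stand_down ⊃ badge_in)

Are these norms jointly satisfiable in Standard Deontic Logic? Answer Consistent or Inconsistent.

Inconsistent

Premises 7 and 8 cover both cases: O(flag_budget ⊃ rotate_keys) and O(not flag_budget ⊃ rotate_keys). Since flag_budget ∨ not flag_budget is a tautology, O(rotate_keys) follows.
From O(rotate_keys) and premise 4, O(rotate_keys ⊃ not redact_transcript), we obtain O(not redact_transcript).
The contrapositive of premise 6 (O(stand_down ⊃ redact_transcript)) is O(not redact_transcript ⊃ not stand_down), and O(not redact_transcript) is already established, so O(not stand_down).
Premise 10 is O(not stand_down ⊃ badge_in); since O(not stand_down), deontic closure gives O(badge_in).
The contrapositive of premise 3 (O(not forward_request ⊃ not badge_in)) is O(badge_in ⊃ forward_request), and O(badge_in) is already established, so O(forward_request).
Premise 9, O(not take_oath ⊃ not forward_request), contraposes to O(forward_request ⊃ take_oath); with O(forward_request) we get O(take_oath).
However, F(take_oath) at premise 1 amounts to O(not take_oath).
We now have both O(take_oath) and O(not take_oath) — take_oath is simultaneously obligatory and forbidden, violating the D-axiom.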